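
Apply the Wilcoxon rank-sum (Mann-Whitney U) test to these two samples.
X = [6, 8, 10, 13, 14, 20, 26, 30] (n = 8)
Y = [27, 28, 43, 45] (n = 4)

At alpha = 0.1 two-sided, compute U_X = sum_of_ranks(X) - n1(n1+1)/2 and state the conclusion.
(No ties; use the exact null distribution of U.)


Step 1: Combine and sort all 12 observations; assign midranks.
sorted (value, group): (6,X), (8,X), (10,X), (13,X), (14,X), (20,X), (26,X), (27,Y), (28,Y), (30,X), (43,Y), (45,Y)
ranks: 6->1, 8->2, 10->3, 13->4, 14->5, 20->6, 26->7, 27->8, 28->9, 30->10, 43->11, 45->12
Step 2: Rank sum for X: R1 = 1 + 2 + 3 + 4 + 5 + 6 + 7 + 10 = 38.
Step 3: U_X = R1 - n1(n1+1)/2 = 38 - 8*9/2 = 38 - 36 = 2.
       U_Y = n1*n2 - U_X = 32 - 2 = 30.
Step 4: No ties, so the exact null distribution of U (based on enumerating the C(12,8) = 495 equally likely rank assignments) gives the two-sided p-value.
Step 5: p-value = 0.016162; compare to alpha = 0.1. reject H0.

U_X = 2, p = 0.016162, reject H0 at alpha = 0.1.


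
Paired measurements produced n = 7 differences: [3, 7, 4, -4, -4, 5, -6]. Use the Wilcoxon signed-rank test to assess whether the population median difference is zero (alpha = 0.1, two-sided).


Step 1: Drop any zero differences (none here) and take |d_i|.
|d| = [3, 7, 4, 4, 4, 5, 6]
Step 2: Midrank |d_i| (ties get averaged ranks).
ranks: |3|->1, |7|->7, |4|->3, |4|->3, |4|->3, |5|->5, |6|->6
Step 3: Attach original signs; sum ranks with positive sign and with negative sign.
W+ = 1 + 7 + 3 + 5 = 16
W- = 3 + 3 + 6 = 12
(Check: W+ + W- = 28 should equal n(n+1)/2 = 28.)
Step 4: Test statistic W = min(W+, W-) = 12.
Step 5: Ties in |d|, so use the tie-corrected normal approximation.
        E[W] = n(n+1)/4 = 7*8/4 = 14.
        Tie groups: |d|=4 (t=3); sum(t^3 - t) = 24.
        Var[W] = n(n+1)(2n+1)/24 - sum(t^3-t)/48 = 840/24 - 24/48 = 34.5.
        z = (W - E[W]) / sqrt(Var[W]) = (12 - 14) / 5.8737 = -0.3405.
        Two-sided p = 2*Phi(z) = 0.733478.
Step 6: alpha = 0.1. fail to reject H0.

W+ = 16, W- = 12, W = min = 12, p = 0.733478, fail to reject H0.


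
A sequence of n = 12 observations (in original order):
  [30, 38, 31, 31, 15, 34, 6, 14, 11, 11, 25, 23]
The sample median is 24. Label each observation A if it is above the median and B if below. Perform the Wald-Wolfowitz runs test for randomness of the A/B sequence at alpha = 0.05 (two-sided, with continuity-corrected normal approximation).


Step 1: Compute median = 24; label A = above, B = below.
Labels in order: AAAABABBBBAB  (n_A = 6, n_B = 6)
Step 2: Count runs R = 6.
Step 3: Under H0 (random ordering), E[R] = 2*n_A*n_B/(n_A+n_B) + 1 = 2*6*6/12 + 1 = 7.0000.
        Var[R] = 2*n_A*n_B*(2*n_A*n_B - n_A - n_B) / ((n_A+n_B)^2 * (n_A+n_B-1)) = 4320/1584 = 2.7273.
        SD[R] = 1.6514.
Step 4: Continuity-corrected z = (R + 0.5 - E[R]) / SD[R] = (6 + 0.5 - 7.0000) / 1.6514 = -0.3028.
Step 5: Two-sided p-value via normal approximation = 2*(1 - Phi(|z|)) = 0.762069.
Step 6: alpha = 0.05. fail to reject H0.

R = 6, z = -0.3028, p = 0.762069, fail to reject H0.


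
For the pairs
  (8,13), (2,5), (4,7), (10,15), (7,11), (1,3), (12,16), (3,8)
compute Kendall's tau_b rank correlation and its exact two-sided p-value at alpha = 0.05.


Step 1: Enumerate the 28 unordered pairs (i,j) with i<j and classify each by sign(x_j-x_i) * sign(y_j-y_i).
  (1,2):dx=-6,dy=-8->C; (1,3):dx=-4,dy=-6->C; (1,4):dx=+2,dy=+2->C; (1,5):dx=-1,dy=-2->C
  (1,6):dx=-7,dy=-10->C; (1,7):dx=+4,dy=+3->C; (1,8):dx=-5,dy=-5->C; (2,3):dx=+2,dy=+2->C
  (2,4):dx=+8,dy=+10->C; (2,5):dx=+5,dy=+6->C; (2,6):dx=-1,dy=-2->C; (2,7):dx=+10,dy=+11->C
  (2,8):dx=+1,dy=+3->C; (3,4):dx=+6,dy=+8->C; (3,5):dx=+3,dy=+4->C; (3,6):dx=-3,dy=-4->C
  (3,7):dx=+8,dy=+9->C; (3,8):dx=-1,dy=+1->D; (4,5):dx=-3,dy=-4->C; (4,6):dx=-9,dy=-12->C
  (4,7):dx=+2,dy=+1->C; (4,8):dx=-7,dy=-7->C; (5,6):dx=-6,dy=-8->C; (5,7):dx=+5,dy=+5->C
  (5,8):dx=-4,dy=-3->C; (6,7):dx=+11,dy=+13->C; (6,8):dx=+2,dy=+5->C; (7,8):dx=-9,dy=-8->C
Step 2: C = 27, D = 1, total pairs = 28.
Step 3: tau = (C - D)/(n(n-1)/2) = (27 - 1)/28 = 0.928571.
Step 4: Exact two-sided p-value (enumerate n! = 40320 permutations of y under H0): p = 0.000397.
Step 5: alpha = 0.05. reject H0.

tau_b = 0.9286 (C=27, D=1), p = 0.000397, reject H0.


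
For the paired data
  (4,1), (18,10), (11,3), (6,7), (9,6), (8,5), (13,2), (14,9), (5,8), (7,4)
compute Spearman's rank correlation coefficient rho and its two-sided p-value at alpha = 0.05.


Step 1: Rank x and y separately (midranks; no ties here).
rank(x): 4->1, 18->10, 11->7, 6->3, 9->6, 8->5, 13->8, 14->9, 5->2, 7->4
rank(y): 1->1, 10->10, 3->3, 7->7, 6->6, 5->5, 2->2, 9->9, 8->8, 4->4
Step 2: d_i = R_x(i) - R_y(i); compute d_i^2.
  (1-1)^2=0, (10-10)^2=0, (7-3)^2=16, (3-7)^2=16, (6-6)^2=0, (5-5)^2=0, (8-2)^2=36, (9-9)^2=0, (2-8)^2=36, (4-4)^2=0
sum(d^2) = 104.
Step 3: rho = 1 - 6*104 / (10*(10^2 - 1)) = 1 - 624/990 = 0.369697.
Step 4: Under H0, t = rho * sqrt((n-2)/(1-rho^2)) = 1.1254 ~ t(8).
Step 5: Two-sided p-value from the t-distribution with 8 df = 0.293050.
Step 6: alpha = 0.05. fail to reject H0.

rho = 0.3697, p = 0.293050, fail to reject H0 at alpha = 0.05.


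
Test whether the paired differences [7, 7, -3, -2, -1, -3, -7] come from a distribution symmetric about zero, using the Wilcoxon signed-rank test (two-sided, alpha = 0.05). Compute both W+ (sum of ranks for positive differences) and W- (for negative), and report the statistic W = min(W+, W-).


Step 1: Drop any zero differences (none here) and take |d_i|.
|d| = [7, 7, 3, 2, 1, 3, 7]
Step 2: Midrank |d_i| (ties get averaged ranks).
ranks: |7|->6, |7|->6, |3|->3.5, |2|->2, |1|->1, |3|->3.5, |7|->6
Step 3: Attach original signs; sum ranks with positive sign and with negative sign.
W+ = 6 + 6 = 12
W- = 3.5 + 2 + 1 + 3.5 + 6 = 16
(Check: W+ + W- = 28 should equal n(n+1)/2 = 28.)
Step 4: Test statistic W = min(W+, W-) = 12.
Step 5: Ties in |d|, so use the tie-corrected normal approximation.
        E[W] = n(n+1)/4 = 7*8/4 = 14.
        Tie groups: |d|=3 (t=2), |d|=7 (t=3); sum(t^3 - t) = 30.
        Var[W] = n(n+1)(2n+1)/24 - sum(t^3-t)/48 = 840/24 - 30/48 = 34.375.
        z = (W - E[W]) / sqrt(Var[W]) = (12 - 14) / 5.8630 = -0.3411.
        Two-sided p = 2*Phi(z) = 0.733012.
Step 6: alpha = 0.05. fail to reject H0.

W+ = 12, W- = 16, W = min = 12, p = 0.733012, fail to reject H0.


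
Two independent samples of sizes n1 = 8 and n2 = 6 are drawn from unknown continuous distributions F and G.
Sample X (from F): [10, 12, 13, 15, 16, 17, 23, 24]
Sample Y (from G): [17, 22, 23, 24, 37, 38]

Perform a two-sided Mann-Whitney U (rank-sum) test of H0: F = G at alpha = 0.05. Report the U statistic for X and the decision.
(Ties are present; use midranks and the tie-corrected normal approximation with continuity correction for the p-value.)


Step 1: Combine and sort all 14 observations; assign midranks.
sorted (value, group): (10,X), (12,X), (13,X), (15,X), (16,X), (17,X), (17,Y), (22,Y), (23,X), (23,Y), (24,X), (24,Y), (37,Y), (38,Y)
ranks: 10->1, 12->2, 13->3, 15->4, 16->5, 17->6.5, 17->6.5, 22->8, 23->9.5, 23->9.5, 24->11.5, 24->11.5, 37->13, 38->14
Step 2: Rank sum for X: R1 = 1 + 2 + 3 + 4 + 5 + 6.5 + 9.5 + 11.5 = 42.5.
Step 3: U_X = R1 - n1(n1+1)/2 = 42.5 - 8*9/2 = 42.5 - 36 = 6.5.
       U_Y = n1*n2 - U_X = 48 - 6.5 = 41.5.
Step 4: Ties are present, so use the tie-corrected normal approximation (with continuity correction) for the p-value.
Step 5: p-value = 0.027668; compare to alpha = 0.05. reject H0.

U_X = 6.5, p = 0.027668, reject H0 at alpha = 0.05.


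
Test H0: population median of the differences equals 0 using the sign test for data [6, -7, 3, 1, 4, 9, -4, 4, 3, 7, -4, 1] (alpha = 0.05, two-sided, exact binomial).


Step 1: Discard zero differences. Original n = 12; n_eff = number of nonzero differences = 12.
Nonzero differences (with sign): +6, -7, +3, +1, +4, +9, -4, +4, +3, +7, -4, +1
Step 2: Count signs: positive = 9, negative = 3.
Step 3: Under H0: P(positive) = 0.5, so the number of positives S ~ Bin(12, 0.5).
Step 4: Two-sided exact p-value = sum of Bin(12,0.5) probabilities at or below the observed probability = 0.145996.
Step 5: alpha = 0.05. fail to reject H0.

n_eff = 12, pos = 9, neg = 3, p = 0.145996, fail to reject H0.


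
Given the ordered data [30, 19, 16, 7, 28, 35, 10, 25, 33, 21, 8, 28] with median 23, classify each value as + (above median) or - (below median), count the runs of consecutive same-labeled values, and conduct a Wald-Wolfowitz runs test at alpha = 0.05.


Step 1: Compute median = 23; label A = above, B = below.
Labels in order: ABBBAABAABBA  (n_A = 6, n_B = 6)
Step 2: Count runs R = 7.
Step 3: Under H0 (random ordering), E[R] = 2*n_A*n_B/(n_A+n_B) + 1 = 2*6*6/12 + 1 = 7.0000.
        Var[R] = 2*n_A*n_B*(2*n_A*n_B - n_A - n_B) / ((n_A+n_B)^2 * (n_A+n_B-1)) = 4320/1584 = 2.7273.
        SD[R] = 1.6514.
Step 4: R = E[R], so z = 0 with no continuity correction.
Step 5: Two-sided p-value via normal approximation = 2*(1 - Phi(|z|)) = 1.000000.
Step 6: alpha = 0.05. fail to reject H0.

R = 7, z = 0.0000, p = 1.000000, fail to reject H0.


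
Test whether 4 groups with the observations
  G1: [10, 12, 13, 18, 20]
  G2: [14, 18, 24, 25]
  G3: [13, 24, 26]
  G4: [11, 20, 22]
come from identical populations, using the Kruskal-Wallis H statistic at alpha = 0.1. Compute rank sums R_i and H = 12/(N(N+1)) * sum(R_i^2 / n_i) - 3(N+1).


Step 1: Combine all N = 15 observations and assign midranks.
sorted (value, group, rank): (10,G1,1), (11,G4,2), (12,G1,3), (13,G1,4.5), (13,G3,4.5), (14,G2,6), (18,G1,7.5), (18,G2,7.5), (20,G1,9.5), (20,G4,9.5), (22,G4,11), (24,G2,12.5), (24,G3,12.5), (25,G2,14), (26,G3,15)
Step 2: Sum ranks within each group.
R_1 = 25.5 (n_1 = 5)
R_2 = 40 (n_2 = 4)
R_3 = 32 (n_3 = 3)
R_4 = 22.5 (n_4 = 3)
Step 3: H = 12/(N(N+1)) * sum(R_i^2/n_i) - 3(N+1)
     = 12/(15*16) * (25.5^2/5 + 40^2/4 + 32^2/3 + 22.5^2/3) - 3*16
     = 0.050000 * 1040.13 - 48
     = 4.006667.
Step 4: Ties present; correction factor C = 1 - 24/(15^3 - 15) = 0.992857. Corrected H = 4.006667 / 0.992857 = 4.035492.
Step 5: Under H0, H ~ chi^2(3); p-value = 0.257657.
Step 6: alpha = 0.1. fail to reject H0.

H = 4.0355, df = 3, p = 0.257657, fail to reject H0.


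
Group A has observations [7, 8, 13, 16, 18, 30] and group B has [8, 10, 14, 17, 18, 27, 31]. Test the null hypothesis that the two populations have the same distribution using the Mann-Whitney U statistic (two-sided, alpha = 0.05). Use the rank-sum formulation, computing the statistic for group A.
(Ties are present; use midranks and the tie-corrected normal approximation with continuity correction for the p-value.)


Step 1: Combine and sort all 13 observations; assign midranks.
sorted (value, group): (7,X), (8,X), (8,Y), (10,Y), (13,X), (14,Y), (16,X), (17,Y), (18,X), (18,Y), (27,Y), (30,X), (31,Y)
ranks: 7->1, 8->2.5, 8->2.5, 10->4, 13->5, 14->6, 16->7, 17->8, 18->9.5, 18->9.5, 27->11, 30->12, 31->13
Step 2: Rank sum for X: R1 = 1 + 2.5 + 5 + 7 + 9.5 + 12 = 37.
Step 3: U_X = R1 - n1(n1+1)/2 = 37 - 6*7/2 = 37 - 21 = 16.
       U_Y = n1*n2 - U_X = 42 - 16 = 26.
Step 4: Ties are present, so use the tie-corrected normal approximation (with continuity correction) for the p-value.
Step 5: p-value = 0.519167; compare to alpha = 0.05. fail to reject H0.

U_X = 16, p = 0.519167, fail to reject H0 at alpha = 0.05.


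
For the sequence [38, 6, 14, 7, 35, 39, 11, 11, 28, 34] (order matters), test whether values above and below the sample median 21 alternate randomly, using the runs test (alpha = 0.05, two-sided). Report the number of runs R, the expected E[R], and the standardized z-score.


Step 1: Compute median = 21; label A = above, B = below.
Labels in order: ABBBAABBAA  (n_A = 5, n_B = 5)
Step 2: Count runs R = 5.
Step 3: Under H0 (random ordering), E[R] = 2*n_A*n_B/(n_A+n_B) + 1 = 2*5*5/10 + 1 = 6.0000.
        Var[R] = 2*n_A*n_B*(2*n_A*n_B - n_A - n_B) / ((n_A+n_B)^2 * (n_A+n_B-1)) = 2000/900 = 2.2222.
        SD[R] = 1.4907.
Step 4: Continuity-corrected z = (R + 0.5 - E[R]) / SD[R] = (5 + 0.5 - 6.0000) / 1.4907 = -0.3354.
Step 5: Two-sided p-value via normal approximation = 2*(1 - Phi(|z|)) = 0.737316.
Step 6: alpha = 0.05. fail to reject H0.

R = 5, z = -0.3354, p = 0.737316, fail to reject H0.


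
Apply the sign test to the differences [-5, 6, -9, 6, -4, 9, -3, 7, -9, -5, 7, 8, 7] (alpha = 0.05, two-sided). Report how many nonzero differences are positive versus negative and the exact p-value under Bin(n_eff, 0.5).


Step 1: Discard zero differences. Original n = 13; n_eff = number of nonzero differences = 13.
Nonzero differences (with sign): -5, +6, -9, +6, -4, +9, -3, +7, -9, -5, +7, +8, +7
Step 2: Count signs: positive = 7, negative = 6.
Step 3: Under H0: P(positive) = 0.5, so the number of positives S ~ Bin(13, 0.5).
Step 4: Two-sided exact p-value = sum of Bin(13,0.5) probabilities at or below the observed probability = 1.000000.
Step 5: alpha = 0.05. fail to reject H0.

n_eff = 13, pos = 7, neg = 6, p = 1.000000, fail to reject H0.


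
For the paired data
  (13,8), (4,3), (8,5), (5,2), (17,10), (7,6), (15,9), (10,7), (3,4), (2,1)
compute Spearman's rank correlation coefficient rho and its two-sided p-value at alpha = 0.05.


Step 1: Rank x and y separately (midranks; no ties here).
rank(x): 13->8, 4->3, 8->6, 5->4, 17->10, 7->5, 15->9, 10->7, 3->2, 2->1
rank(y): 8->8, 3->3, 5->5, 2->2, 10->10, 6->6, 9->9, 7->7, 4->4, 1->1
Step 2: d_i = R_x(i) - R_y(i); compute d_i^2.
  (8-8)^2=0, (3-3)^2=0, (6-5)^2=1, (4-2)^2=4, (10-10)^2=0, (5-6)^2=1, (9-9)^2=0, (7-7)^2=0, (2-4)^2=4, (1-1)^2=0
sum(d^2) = 10.
Step 3: rho = 1 - 6*10 / (10*(10^2 - 1)) = 1 - 60/990 = 0.939394.
Step 4: Under H0, t = rho * sqrt((n-2)/(1-rho^2)) = 7.7500 ~ t(8).
Step 5: Two-sided p-value from the t-distribution with 8 df = 0.000055.
Step 6: alpha = 0.05. reject H0.

rho = 0.9394, p = 0.000055, reject H0 at alpha = 0.05.


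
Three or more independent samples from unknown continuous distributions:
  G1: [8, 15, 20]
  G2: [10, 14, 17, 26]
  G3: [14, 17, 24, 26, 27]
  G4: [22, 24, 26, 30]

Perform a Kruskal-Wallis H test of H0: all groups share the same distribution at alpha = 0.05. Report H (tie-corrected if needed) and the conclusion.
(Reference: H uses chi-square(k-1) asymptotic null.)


Step 1: Combine all N = 16 observations and assign midranks.
sorted (value, group, rank): (8,G1,1), (10,G2,2), (14,G2,3.5), (14,G3,3.5), (15,G1,5), (17,G2,6.5), (17,G3,6.5), (20,G1,8), (22,G4,9), (24,G3,10.5), (24,G4,10.5), (26,G2,13), (26,G3,13), (26,G4,13), (27,G3,15), (30,G4,16)
Step 2: Sum ranks within each group.
R_1 = 14 (n_1 = 3)
R_2 = 25 (n_2 = 4)
R_3 = 48.5 (n_3 = 5)
R_4 = 48.5 (n_4 = 4)
Step 3: H = 12/(N(N+1)) * sum(R_i^2/n_i) - 3(N+1)
     = 12/(16*17) * (14^2/3 + 25^2/4 + 48.5^2/5 + 48.5^2/4) - 3*17
     = 0.044118 * 1280.1 - 51
     = 5.474816.
Step 4: Ties present; correction factor C = 1 - 42/(16^3 - 16) = 0.989706. Corrected H = 5.474816 / 0.989706 = 5.531761.
Step 5: Under H0, H ~ chi^2(3); p-value = 0.136751.
Step 6: alpha = 0.05. fail to reject H0.

H = 5.5318, df = 3, p = 0.136751, fail to reject H0.


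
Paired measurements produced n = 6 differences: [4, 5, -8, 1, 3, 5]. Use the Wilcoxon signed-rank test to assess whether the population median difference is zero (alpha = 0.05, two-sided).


Step 1: Drop any zero differences (none here) and take |d_i|.
|d| = [4, 5, 8, 1, 3, 5]
Step 2: Midrank |d_i| (ties get averaged ranks).
ranks: |4|->3, |5|->4.5, |8|->6, |1|->1, |3|->2, |5|->4.5
Step 3: Attach original signs; sum ranks with positive sign and with negative sign.
W+ = 3 + 4.5 + 1 + 2 + 4.5 = 15
W- = 6 = 6
(Check: W+ + W- = 21 should equal n(n+1)/2 = 21.)
Step 4: Test statistic W = min(W+, W-) = 6.
Step 5: Ties in |d|, so use the tie-corrected normal approximation.
        E[W] = n(n+1)/4 = 6*7/4 = 10.5.
        Tie groups: |d|=5 (t=2); sum(t^3 - t) = 6.
        Var[W] = n(n+1)(2n+1)/24 - sum(t^3-t)/48 = 546/24 - 6/48 = 22.625.
        z = (W - E[W]) / sqrt(Var[W]) = (6 - 10.5) / 4.7566 = -0.9461.
        Two-sided p = 2*Phi(z) = 0.344118.
Step 6: alpha = 0.05. fail to reject H0.

W+ = 15, W- = 6, W = min = 6, p = 0.344118, fail to reject H0.


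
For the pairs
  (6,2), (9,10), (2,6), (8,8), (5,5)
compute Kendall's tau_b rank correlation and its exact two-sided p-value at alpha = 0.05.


Step 1: Enumerate the 10 unordered pairs (i,j) with i<j and classify each by sign(x_j-x_i) * sign(y_j-y_i).
  (1,2):dx=+3,dy=+8->C; (1,3):dx=-4,dy=+4->D; (1,4):dx=+2,dy=+6->C; (1,5):dx=-1,dy=+3->D
  (2,3):dx=-7,dy=-4->C; (2,4):dx=-1,dy=-2->C; (2,5):dx=-4,dy=-5->C; (3,4):dx=+6,dy=+2->C
  (3,5):dx=+3,dy=-1->D; (4,5):dx=-3,dy=-3->C
Step 2: C = 7, D = 3, total pairs = 10.
Step 3: tau = (C - D)/(n(n-1)/2) = (7 - 3)/10 = 0.400000.
Step 4: Exact two-sided p-value (enumerate n! = 120 permutations of y under H0): p = 0.483333.
Step 5: alpha = 0.05. fail to reject H0.

tau_b = 0.4000 (C=7, D=3), p = 0.483333, fail to reject H0.


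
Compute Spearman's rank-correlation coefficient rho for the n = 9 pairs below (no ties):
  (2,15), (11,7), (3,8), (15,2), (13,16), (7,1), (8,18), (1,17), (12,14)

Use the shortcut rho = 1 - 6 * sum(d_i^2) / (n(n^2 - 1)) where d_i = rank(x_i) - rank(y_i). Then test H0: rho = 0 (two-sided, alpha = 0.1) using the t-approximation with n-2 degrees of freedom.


Step 1: Rank x and y separately (midranks; no ties here).
rank(x): 2->2, 11->6, 3->3, 15->9, 13->8, 7->4, 8->5, 1->1, 12->7
rank(y): 15->6, 7->3, 8->4, 2->2, 16->7, 1->1, 18->9, 17->8, 14->5
Step 2: d_i = R_x(i) - R_y(i); compute d_i^2.
  (2-6)^2=16, (6-3)^2=9, (3-4)^2=1, (9-2)^2=49, (8-7)^2=1, (4-1)^2=9, (5-9)^2=16, (1-8)^2=49, (7-5)^2=4
sum(d^2) = 154.
Step 3: rho = 1 - 6*154 / (9*(9^2 - 1)) = 1 - 924/720 = -0.283333.
Step 4: Under H0, t = rho * sqrt((n-2)/(1-rho^2)) = -0.7817 ~ t(7).
Step 5: Two-sided p-value from the t-distribution with 7 df = 0.460030.
Step 6: alpha = 0.1. fail to reject H0.

rho = -0.2833, p = 0.460030, fail to reject H0 at alpha = 0.1.


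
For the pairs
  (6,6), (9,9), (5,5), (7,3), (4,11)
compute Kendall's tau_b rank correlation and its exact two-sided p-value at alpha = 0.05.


Step 1: Enumerate the 10 unordered pairs (i,j) with i<j and classify each by sign(x_j-x_i) * sign(y_j-y_i).
  (1,2):dx=+3,dy=+3->C; (1,3):dx=-1,dy=-1->C; (1,4):dx=+1,dy=-3->D; (1,5):dx=-2,dy=+5->D
  (2,3):dx=-4,dy=-4->C; (2,4):dx=-2,dy=-6->C; (2,5):dx=-5,dy=+2->D; (3,4):dx=+2,dy=-2->D
  (3,5):dx=-1,dy=+6->D; (4,5):dx=-3,dy=+8->D
Step 2: C = 4, D = 6, total pairs = 10.
Step 3: tau = (C - D)/(n(n-1)/2) = (4 - 6)/10 = -0.200000.
Step 4: Exact two-sided p-value (enumerate n! = 120 permutations of y under H0): p = 0.816667.
Step 5: alpha = 0.05. fail to reject H0.

tau_b = -0.2000 (C=4, D=6), p = 0.816667, fail to reject H0.


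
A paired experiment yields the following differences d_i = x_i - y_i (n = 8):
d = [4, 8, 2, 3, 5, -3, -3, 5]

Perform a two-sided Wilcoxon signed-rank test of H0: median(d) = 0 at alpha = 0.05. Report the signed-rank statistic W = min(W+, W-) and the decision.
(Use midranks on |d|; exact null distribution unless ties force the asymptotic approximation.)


Step 1: Drop any zero differences (none here) and take |d_i|.
|d| = [4, 8, 2, 3, 5, 3, 3, 5]
Step 2: Midrank |d_i| (ties get averaged ranks).
ranks: |4|->5, |8|->8, |2|->1, |3|->3, |5|->6.5, |3|->3, |3|->3, |5|->6.5
Step 3: Attach original signs; sum ranks with positive sign and with negative sign.
W+ = 5 + 8 + 1 + 3 + 6.5 + 6.5 = 30
W- = 3 + 3 = 6
(Check: W+ + W- = 36 should equal n(n+1)/2 = 36.)
Step 4: Test statistic W = min(W+, W-) = 6.
Step 5: Ties in |d|, so use the tie-corrected normal approximation.
        E[W] = n(n+1)/4 = 8*9/4 = 18.
        Tie groups: |d|=3 (t=3), |d|=5 (t=2); sum(t^3 - t) = 30.
        Var[W] = n(n+1)(2n+1)/24 - sum(t^3-t)/48 = 1224/24 - 30/48 = 50.375.
        z = (W - E[W]) / sqrt(Var[W]) = (6 - 18) / 7.0975 = -1.6907.
        Two-sided p = 2*Phi(z) = 0.090889.
Step 6: alpha = 0.05. fail to reject H0.

W+ = 30, W- = 6, W = min = 6, p = 0.090889, fail to reject H0.


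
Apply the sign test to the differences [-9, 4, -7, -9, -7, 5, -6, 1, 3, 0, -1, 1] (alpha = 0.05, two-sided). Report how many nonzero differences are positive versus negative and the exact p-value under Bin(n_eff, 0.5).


Step 1: Discard zero differences. Original n = 12; n_eff = number of nonzero differences = 11.
Nonzero differences (with sign): -9, +4, -7, -9, -7, +5, -6, +1, +3, -1, +1
Step 2: Count signs: positive = 5, negative = 6.
Step 3: Under H0: P(positive) = 0.5, so the number of positives S ~ Bin(11, 0.5).
Step 4: Two-sided exact p-value = sum of Bin(11,0.5) probabilities at or below the observed probability = 1.000000.
Step 5: alpha = 0.05. fail to reject H0.

n_eff = 11, pos = 5, neg = 6, p = 1.000000, fail to reject H0.


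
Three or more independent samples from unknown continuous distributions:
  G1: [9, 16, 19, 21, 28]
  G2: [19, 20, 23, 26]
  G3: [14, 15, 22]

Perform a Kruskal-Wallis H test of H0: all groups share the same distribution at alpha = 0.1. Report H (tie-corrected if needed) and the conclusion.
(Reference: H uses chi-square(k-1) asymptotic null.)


Step 1: Combine all N = 12 observations and assign midranks.
sorted (value, group, rank): (9,G1,1), (14,G3,2), (15,G3,3), (16,G1,4), (19,G1,5.5), (19,G2,5.5), (20,G2,7), (21,G1,8), (22,G3,9), (23,G2,10), (26,G2,11), (28,G1,12)
Step 2: Sum ranks within each group.
R_1 = 30.5 (n_1 = 5)
R_2 = 33.5 (n_2 = 4)
R_3 = 14 (n_3 = 3)
Step 3: H = 12/(N(N+1)) * sum(R_i^2/n_i) - 3(N+1)
     = 12/(12*13) * (30.5^2/5 + 33.5^2/4 + 14^2/3) - 3*13
     = 0.076923 * 531.946 - 39
     = 1.918910.
Step 4: Ties present; correction factor C = 1 - 6/(12^3 - 12) = 0.996503. Corrected H = 1.918910 / 0.996503 = 1.925643.
Step 5: Under H0, H ~ chi^2(2); p-value = 0.381814.
Step 6: alpha = 0.1. fail to reject H0.

H = 1.9256, df = 2, p = 0.381814, fail to reject H0.


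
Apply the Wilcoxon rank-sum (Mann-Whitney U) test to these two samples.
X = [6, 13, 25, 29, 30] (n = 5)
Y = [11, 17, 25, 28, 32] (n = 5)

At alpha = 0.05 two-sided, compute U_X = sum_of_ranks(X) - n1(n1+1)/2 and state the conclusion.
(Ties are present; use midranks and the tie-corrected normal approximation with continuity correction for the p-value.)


Step 1: Combine and sort all 10 observations; assign midranks.
sorted (value, group): (6,X), (11,Y), (13,X), (17,Y), (25,X), (25,Y), (28,Y), (29,X), (30,X), (32,Y)
ranks: 6->1, 11->2, 13->3, 17->4, 25->5.5, 25->5.5, 28->7, 29->8, 30->9, 32->10
Step 2: Rank sum for X: R1 = 1 + 3 + 5.5 + 8 + 9 = 26.5.
Step 3: U_X = R1 - n1(n1+1)/2 = 26.5 - 5*6/2 = 26.5 - 15 = 11.5.
       U_Y = n1*n2 - U_X = 25 - 11.5 = 13.5.
Step 4: Ties are present, so use the tie-corrected normal approximation (with continuity correction) for the p-value.
Step 5: p-value = 0.916563; compare to alpha = 0.05. fail to reject H0.

U_X = 11.5, p = 0.916563, fail to reject H0 at alpha = 0.05.


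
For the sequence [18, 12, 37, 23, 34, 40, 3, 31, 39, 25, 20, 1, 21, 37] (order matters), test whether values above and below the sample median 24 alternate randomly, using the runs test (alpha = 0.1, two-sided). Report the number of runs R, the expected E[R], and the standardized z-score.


Step 1: Compute median = 24; label A = above, B = below.
Labels in order: BBABAABAAABBBA  (n_A = 7, n_B = 7)
Step 2: Count runs R = 8.
Step 3: Under H0 (random ordering), E[R] = 2*n_A*n_B/(n_A+n_B) + 1 = 2*7*7/14 + 1 = 8.0000.
        Var[R] = 2*n_A*n_B*(2*n_A*n_B - n_A - n_B) / ((n_A+n_B)^2 * (n_A+n_B-1)) = 8232/2548 = 3.2308.
        SD[R] = 1.7974.
Step 4: R = E[R], so z = 0 with no continuity correction.
Step 5: Two-sided p-value via normal approximation = 2*(1 - Phi(|z|)) = 1.000000.
Step 6: alpha = 0.1. fail to reject H0.

R = 8, z = 0.0000, p = 1.000000, fail to reject H0.


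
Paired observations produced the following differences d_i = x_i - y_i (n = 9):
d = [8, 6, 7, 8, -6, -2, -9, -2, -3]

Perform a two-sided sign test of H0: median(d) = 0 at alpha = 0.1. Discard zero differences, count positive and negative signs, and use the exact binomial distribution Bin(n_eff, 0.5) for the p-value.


Step 1: Discard zero differences. Original n = 9; n_eff = number of nonzero differences = 9.
Nonzero differences (with sign): +8, +6, +7, +8, -6, -2, -9, -2, -3
Step 2: Count signs: positive = 4, negative = 5.
Step 3: Under H0: P(positive) = 0.5, so the number of positives S ~ Bin(9, 0.5).
Step 4: Two-sided exact p-value = sum of Bin(9,0.5) probabilities at or below the observed probability = 1.000000.
Step 5: alpha = 0.1. fail to reject H0.

n_eff = 9, pos = 4, neg = 5, p = 1.000000, fail to reject H0.


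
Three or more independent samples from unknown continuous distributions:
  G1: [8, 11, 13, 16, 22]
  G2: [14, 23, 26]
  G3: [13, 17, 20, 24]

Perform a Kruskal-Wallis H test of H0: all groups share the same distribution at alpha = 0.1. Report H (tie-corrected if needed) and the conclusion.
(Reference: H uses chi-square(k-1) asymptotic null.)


Step 1: Combine all N = 12 observations and assign midranks.
sorted (value, group, rank): (8,G1,1), (11,G1,2), (13,G1,3.5), (13,G3,3.5), (14,G2,5), (16,G1,6), (17,G3,7), (20,G3,8), (22,G1,9), (23,G2,10), (24,G3,11), (26,G2,12)
Step 2: Sum ranks within each group.
R_1 = 21.5 (n_1 = 5)
R_2 = 27 (n_2 = 3)
R_3 = 29.5 (n_3 = 4)
Step 3: H = 12/(N(N+1)) * sum(R_i^2/n_i) - 3(N+1)
     = 12/(12*13) * (21.5^2/5 + 27^2/3 + 29.5^2/4) - 3*13
     = 0.076923 * 553.013 - 39
     = 3.539423.
Step 4: Ties present; correction factor C = 1 - 6/(12^3 - 12) = 0.996503. Corrected H = 3.539423 / 0.996503 = 3.551842.
Step 5: Under H0, H ~ chi^2(2); p-value = 0.169327.
Step 6: alpha = 0.1. fail to reject H0.

H = 3.5518, df = 2, p = 0.169327, fail to reject H0.


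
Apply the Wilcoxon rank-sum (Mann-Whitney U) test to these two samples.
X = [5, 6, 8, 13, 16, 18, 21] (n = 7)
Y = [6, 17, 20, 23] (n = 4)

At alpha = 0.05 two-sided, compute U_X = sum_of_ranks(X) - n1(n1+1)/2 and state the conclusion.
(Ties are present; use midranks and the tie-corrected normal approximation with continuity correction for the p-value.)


Step 1: Combine and sort all 11 observations; assign midranks.
sorted (value, group): (5,X), (6,X), (6,Y), (8,X), (13,X), (16,X), (17,Y), (18,X), (20,Y), (21,X), (23,Y)
ranks: 5->1, 6->2.5, 6->2.5, 8->4, 13->5, 16->6, 17->7, 18->8, 20->9, 21->10, 23->11
Step 2: Rank sum for X: R1 = 1 + 2.5 + 4 + 5 + 6 + 8 + 10 = 36.5.
Step 3: U_X = R1 - n1(n1+1)/2 = 36.5 - 7*8/2 = 36.5 - 28 = 8.5.
       U_Y = n1*n2 - U_X = 28 - 8.5 = 19.5.
Step 4: Ties are present, so use the tie-corrected normal approximation (with continuity correction) for the p-value.
Step 5: p-value = 0.343605; compare to alpha = 0.05. fail to reject H0.

U_X = 8.5, p = 0.343605, fail to reject H0 at alpha = 0.05.


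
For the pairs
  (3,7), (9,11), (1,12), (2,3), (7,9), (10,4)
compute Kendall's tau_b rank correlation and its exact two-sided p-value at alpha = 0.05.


Step 1: Enumerate the 15 unordered pairs (i,j) with i<j and classify each by sign(x_j-x_i) * sign(y_j-y_i).
  (1,2):dx=+6,dy=+4->C; (1,3):dx=-2,dy=+5->D; (1,4):dx=-1,dy=-4->C; (1,5):dx=+4,dy=+2->C
  (1,6):dx=+7,dy=-3->D; (2,3):dx=-8,dy=+1->D; (2,4):dx=-7,dy=-8->C; (2,5):dx=-2,dy=-2->C
  (2,6):dx=+1,dy=-7->D; (3,4):dx=+1,dy=-9->D; (3,5):dx=+6,dy=-3->D; (3,6):dx=+9,dy=-8->D
  (4,5):dx=+5,dy=+6->C; (4,6):dx=+8,dy=+1->C; (5,6):dx=+3,dy=-5->D
Step 2: C = 7, D = 8, total pairs = 15.
Step 3: tau = (C - D)/(n(n-1)/2) = (7 - 8)/15 = -0.066667.
Step 4: Exact two-sided p-value (enumerate n! = 720 permutations of y under H0): p = 1.000000.
Step 5: alpha = 0.05. fail to reject H0.

tau_b = -0.0667 (C=7, D=8), p = 1.000000, fail to reject H0.


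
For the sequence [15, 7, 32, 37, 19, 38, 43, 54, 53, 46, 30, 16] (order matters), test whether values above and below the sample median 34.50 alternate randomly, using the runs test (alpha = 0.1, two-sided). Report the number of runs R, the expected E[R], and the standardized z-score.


Step 1: Compute median = 34.50; label A = above, B = below.
Labels in order: BBBABAAAAABB  (n_A = 6, n_B = 6)
Step 2: Count runs R = 5.
Step 3: Under H0 (random ordering), E[R] = 2*n_A*n_B/(n_A+n_B) + 1 = 2*6*6/12 + 1 = 7.0000.
        Var[R] = 2*n_A*n_B*(2*n_A*n_B - n_A - n_B) / ((n_A+n_B)^2 * (n_A+n_B-1)) = 4320/1584 = 2.7273.
        SD[R] = 1.6514.
Step 4: Continuity-corrected z = (R + 0.5 - E[R]) / SD[R] = (5 + 0.5 - 7.0000) / 1.6514 = -0.9083.
Step 5: Two-sided p-value via normal approximation = 2*(1 - Phi(|z|)) = 0.363722.
Step 6: alpha = 0.1. fail to reject H0.

R = 5, z = -0.9083, p = 0.363722, fail to reject H0.


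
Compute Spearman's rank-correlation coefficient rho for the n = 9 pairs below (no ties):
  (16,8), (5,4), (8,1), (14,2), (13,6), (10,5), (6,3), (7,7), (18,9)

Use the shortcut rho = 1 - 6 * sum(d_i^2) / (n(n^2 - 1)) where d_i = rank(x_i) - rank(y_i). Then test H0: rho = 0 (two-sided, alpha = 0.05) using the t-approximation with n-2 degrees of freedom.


Step 1: Rank x and y separately (midranks; no ties here).
rank(x): 16->8, 5->1, 8->4, 14->7, 13->6, 10->5, 6->2, 7->3, 18->9
rank(y): 8->8, 4->4, 1->1, 2->2, 6->6, 5->5, 3->3, 7->7, 9->9
Step 2: d_i = R_x(i) - R_y(i); compute d_i^2.
  (8-8)^2=0, (1-4)^2=9, (4-1)^2=9, (7-2)^2=25, (6-6)^2=0, (5-5)^2=0, (2-3)^2=1, (3-7)^2=16, (9-9)^2=0
sum(d^2) = 60.
Step 3: rho = 1 - 6*60 / (9*(9^2 - 1)) = 1 - 360/720 = 0.500000.
Step 4: Under H0, t = rho * sqrt((n-2)/(1-rho^2)) = 1.5275 ~ t(7).
Step 5: Two-sided p-value from the t-distribution with 7 df = 0.170471.
Step 6: alpha = 0.05. fail to reject H0.

rho = 0.5000, p = 0.170471, fail to reject H0 at alpha = 0.05.


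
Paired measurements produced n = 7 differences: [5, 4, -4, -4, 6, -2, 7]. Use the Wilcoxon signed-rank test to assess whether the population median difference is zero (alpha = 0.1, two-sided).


Step 1: Drop any zero differences (none here) and take |d_i|.
|d| = [5, 4, 4, 4, 6, 2, 7]
Step 2: Midrank |d_i| (ties get averaged ranks).
ranks: |5|->5, |4|->3, |4|->3, |4|->3, |6|->6, |2|->1, |7|->7
Step 3: Attach original signs; sum ranks with positive sign and with negative sign.
W+ = 5 + 3 + 6 + 7 = 21
W- = 3 + 3 + 1 = 7
(Check: W+ + W- = 28 should equal n(n+1)/2 = 28.)
Step 4: Test statistic W = min(W+, W-) = 7.
Step 5: Ties in |d|, so use the tie-corrected normal approximation.
        E[W] = n(n+1)/4 = 7*8/4 = 14.
        Tie groups: |d|=4 (t=3); sum(t^3 - t) = 24.
        Var[W] = n(n+1)(2n+1)/24 - sum(t^3-t)/48 = 840/24 - 24/48 = 34.5.
        z = (W - E[W]) / sqrt(Var[W]) = (7 - 14) / 5.8737 = -1.1918.
        Two-sided p = 2*Phi(z) = 0.233356.
Step 6: alpha = 0.1. fail to reject H0.

W+ = 21, W- = 7, W = min = 7, p = 0.233356, fail to reject H0.


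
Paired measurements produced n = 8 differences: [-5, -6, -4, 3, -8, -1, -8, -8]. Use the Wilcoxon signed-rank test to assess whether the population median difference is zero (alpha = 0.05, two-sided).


Step 1: Drop any zero differences (none here) and take |d_i|.
|d| = [5, 6, 4, 3, 8, 1, 8, 8]
Step 2: Midrank |d_i| (ties get averaged ranks).
ranks: |5|->4, |6|->5, |4|->3, |3|->2, |8|->7, |1|->1, |8|->7, |8|->7
Step 3: Attach original signs; sum ranks with positive sign and with negative sign.
W+ = 2 = 2
W- = 4 + 5 + 3 + 7 + 1 + 7 + 7 = 34
(Check: W+ + W- = 36 should equal n(n+1)/2 = 36.)
Step 4: Test statistic W = min(W+, W-) = 2.
Step 5: Ties in |d|, so use the tie-corrected normal approximation.
        E[W] = n(n+1)/4 = 8*9/4 = 18.
        Tie groups: |d|=8 (t=3); sum(t^3 - t) = 24.
        Var[W] = n(n+1)(2n+1)/24 - sum(t^3-t)/48 = 1224/24 - 24/48 = 50.5.
        z = (W - E[W]) / sqrt(Var[W]) = (2 - 18) / 7.1063 = -2.2515.
        Two-sided p = 2*Phi(z) = 0.024353.
Step 6: alpha = 0.05. reject H0.

W+ = 2, W- = 34, W = min = 2, p = 0.024353, reject H0.


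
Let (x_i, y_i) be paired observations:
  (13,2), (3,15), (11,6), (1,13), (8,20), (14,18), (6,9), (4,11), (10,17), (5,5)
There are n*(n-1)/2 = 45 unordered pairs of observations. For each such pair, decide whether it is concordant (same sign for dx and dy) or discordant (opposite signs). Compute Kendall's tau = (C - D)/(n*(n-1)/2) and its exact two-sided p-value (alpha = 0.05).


Step 1: Enumerate the 45 unordered pairs (i,j) with i<j and classify each by sign(x_j-x_i) * sign(y_j-y_i).
  (1,2):dx=-10,dy=+13->D; (1,3):dx=-2,dy=+4->D; (1,4):dx=-12,dy=+11->D; (1,5):dx=-5,dy=+18->D
  (1,6):dx=+1,dy=+16->C; (1,7):dx=-7,dy=+7->D; (1,8):dx=-9,dy=+9->D; (1,9):dx=-3,dy=+15->D
  (1,10):dx=-8,dy=+3->D; (2,3):dx=+8,dy=-9->D; (2,4):dx=-2,dy=-2->C; (2,5):dx=+5,dy=+5->C
  (2,6):dx=+11,dy=+3->C; (2,7):dx=+3,dy=-6->D; (2,8):dx=+1,dy=-4->D; (2,9):dx=+7,dy=+2->C
  (2,10):dx=+2,dy=-10->D; (3,4):dx=-10,dy=+7->D; (3,5):dx=-3,dy=+14->D; (3,6):dx=+3,dy=+12->C
  (3,7):dx=-5,dy=+3->D; (3,8):dx=-7,dy=+5->D; (3,9):dx=-1,dy=+11->D; (3,10):dx=-6,dy=-1->C
  (4,5):dx=+7,dy=+7->C; (4,6):dx=+13,dy=+5->C; (4,7):dx=+5,dy=-4->D; (4,8):dx=+3,dy=-2->D
  (4,9):dx=+9,dy=+4->C; (4,10):dx=+4,dy=-8->D; (5,6):dx=+6,dy=-2->D; (5,7):dx=-2,dy=-11->C
  (5,8):dx=-4,dy=-9->C; (5,9):dx=+2,dy=-3->D; (5,10):dx=-3,dy=-15->C; (6,7):dx=-8,dy=-9->C
  (6,8):dx=-10,dy=-7->C; (6,9):dx=-4,dy=-1->C; (6,10):dx=-9,dy=-13->C; (7,8):dx=-2,dy=+2->D
  (7,9):dx=+4,dy=+8->C; (7,10):dx=-1,dy=-4->C; (8,9):dx=+6,dy=+6->C; (8,10):dx=+1,dy=-6->D
  (9,10):dx=-5,dy=-12->C
Step 2: C = 21, D = 24, total pairs = 45.
Step 3: tau = (C - D)/(n(n-1)/2) = (21 - 24)/45 = -0.066667.
Step 4: Exact two-sided p-value (enumerate n! = 3628800 permutations of y under H0): p = 0.861801.
Step 5: alpha = 0.05. fail to reject H0.

tau_b = -0.0667 (C=21, D=24), p = 0.861801, fail to reject H0.


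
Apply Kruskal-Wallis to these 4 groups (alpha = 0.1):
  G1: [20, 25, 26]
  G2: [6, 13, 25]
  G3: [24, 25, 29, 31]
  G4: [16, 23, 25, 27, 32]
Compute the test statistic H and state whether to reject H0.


Step 1: Combine all N = 15 observations and assign midranks.
sorted (value, group, rank): (6,G2,1), (13,G2,2), (16,G4,3), (20,G1,4), (23,G4,5), (24,G3,6), (25,G1,8.5), (25,G2,8.5), (25,G3,8.5), (25,G4,8.5), (26,G1,11), (27,G4,12), (29,G3,13), (31,G3,14), (32,G4,15)
Step 2: Sum ranks within each group.
R_1 = 23.5 (n_1 = 3)
R_2 = 11.5 (n_2 = 3)
R_3 = 41.5 (n_3 = 4)
R_4 = 43.5 (n_4 = 5)
Step 3: H = 12/(N(N+1)) * sum(R_i^2/n_i) - 3(N+1)
     = 12/(15*16) * (23.5^2/3 + 11.5^2/3 + 41.5^2/4 + 43.5^2/5) - 3*16
     = 0.050000 * 1037.18 - 48
     = 3.858958.
Step 4: Ties present; correction factor C = 1 - 60/(15^3 - 15) = 0.982143. Corrected H = 3.858958 / 0.982143 = 3.929121.
Step 5: Under H0, H ~ chi^2(3); p-value = 0.269220.
Step 6: alpha = 0.1. fail to reject H0.

H = 3.9291, df = 3, p = 0.269220, fail to reject H0.


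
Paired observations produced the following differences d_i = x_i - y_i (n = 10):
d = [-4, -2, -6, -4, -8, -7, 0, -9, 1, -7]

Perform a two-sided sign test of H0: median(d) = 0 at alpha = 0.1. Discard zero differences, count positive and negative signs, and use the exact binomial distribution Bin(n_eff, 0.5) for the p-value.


Step 1: Discard zero differences. Original n = 10; n_eff = number of nonzero differences = 9.
Nonzero differences (with sign): -4, -2, -6, -4, -8, -7, -9, +1, -7
Step 2: Count signs: positive = 1, negative = 8.
Step 3: Under H0: P(positive) = 0.5, so the number of positives S ~ Bin(9, 0.5).
Step 4: Two-sided exact p-value = sum of Bin(9,0.5) probabilities at or below the observed probability = 0.039062.
Step 5: alpha = 0.1. reject H0.

n_eff = 9, pos = 1, neg = 8, p = 0.039062, reject H0.


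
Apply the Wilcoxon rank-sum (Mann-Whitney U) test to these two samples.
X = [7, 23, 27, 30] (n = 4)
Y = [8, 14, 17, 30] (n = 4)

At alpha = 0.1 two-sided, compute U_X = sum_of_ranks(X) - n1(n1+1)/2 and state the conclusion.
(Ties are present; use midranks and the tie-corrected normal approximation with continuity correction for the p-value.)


Step 1: Combine and sort all 8 observations; assign midranks.
sorted (value, group): (7,X), (8,Y), (14,Y), (17,Y), (23,X), (27,X), (30,X), (30,Y)
ranks: 7->1, 8->2, 14->3, 17->4, 23->5, 27->6, 30->7.5, 30->7.5
Step 2: Rank sum for X: R1 = 1 + 5 + 6 + 7.5 = 19.5.
Step 3: U_X = R1 - n1(n1+1)/2 = 19.5 - 4*5/2 = 19.5 - 10 = 9.5.
       U_Y = n1*n2 - U_X = 16 - 9.5 = 6.5.
Step 4: Ties are present, so use the tie-corrected normal approximation (with continuity correction) for the p-value.
Step 5: p-value = 0.771503; compare to alpha = 0.1. fail to reject H0.

U_X = 9.5, p = 0.771503, fail to reject H0 at alpha = 0.1.


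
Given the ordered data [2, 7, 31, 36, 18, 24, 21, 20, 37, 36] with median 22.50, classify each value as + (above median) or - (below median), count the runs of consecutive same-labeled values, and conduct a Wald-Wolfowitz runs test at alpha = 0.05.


Step 1: Compute median = 22.50; label A = above, B = below.
Labels in order: BBAABABBAA  (n_A = 5, n_B = 5)
Step 2: Count runs R = 6.
Step 3: Under H0 (random ordering), E[R] = 2*n_A*n_B/(n_A+n_B) + 1 = 2*5*5/10 + 1 = 6.0000.
        Var[R] = 2*n_A*n_B*(2*n_A*n_B - n_A - n_B) / ((n_A+n_B)^2 * (n_A+n_B-1)) = 2000/900 = 2.2222.
        SD[R] = 1.4907.
Step 4: R = E[R], so z = 0 with no continuity correction.
Step 5: Two-sided p-value via normal approximation = 2*(1 - Phi(|z|)) = 1.000000.
Step 6: alpha = 0.05. fail to reject H0.

R = 6, z = 0.0000, p = 1.000000, fail to reject H0.


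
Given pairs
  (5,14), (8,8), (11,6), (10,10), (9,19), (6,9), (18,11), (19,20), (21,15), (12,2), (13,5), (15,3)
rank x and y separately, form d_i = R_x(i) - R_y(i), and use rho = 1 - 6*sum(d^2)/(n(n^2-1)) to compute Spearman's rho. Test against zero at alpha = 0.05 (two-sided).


Step 1: Rank x and y separately (midranks; no ties here).
rank(x): 5->1, 8->3, 11->6, 10->5, 9->4, 6->2, 18->10, 19->11, 21->12, 12->7, 13->8, 15->9
rank(y): 14->9, 8->5, 6->4, 10->7, 19->11, 9->6, 11->8, 20->12, 15->10, 2->1, 5->3, 3->2
Step 2: d_i = R_x(i) - R_y(i); compute d_i^2.
  (1-9)^2=64, (3-5)^2=4, (6-4)^2=4, (5-7)^2=4, (4-11)^2=49, (2-6)^2=16, (10-8)^2=4, (11-12)^2=1, (12-10)^2=4, (7-1)^2=36, (8-3)^2=25, (9-2)^2=49
sum(d^2) = 260.
Step 3: rho = 1 - 6*260 / (12*(12^2 - 1)) = 1 - 1560/1716 = 0.090909.
Step 4: Under H0, t = rho * sqrt((n-2)/(1-rho^2)) = 0.2887 ~ t(10).
Step 5: Two-sided p-value from the t-distribution with 10 df = 0.778725.
Step 6: alpha = 0.05. fail to reject H0.

rho = 0.0909, p = 0.778725, fail to reject H0 at alpha = 0.05.


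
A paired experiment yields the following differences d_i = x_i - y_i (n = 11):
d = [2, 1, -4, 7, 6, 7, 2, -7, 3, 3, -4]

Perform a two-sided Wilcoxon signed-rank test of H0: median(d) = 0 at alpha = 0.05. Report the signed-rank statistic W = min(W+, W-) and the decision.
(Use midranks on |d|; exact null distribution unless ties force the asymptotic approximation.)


Step 1: Drop any zero differences (none here) and take |d_i|.
|d| = [2, 1, 4, 7, 6, 7, 2, 7, 3, 3, 4]
Step 2: Midrank |d_i| (ties get averaged ranks).
ranks: |2|->2.5, |1|->1, |4|->6.5, |7|->10, |6|->8, |7|->10, |2|->2.5, |7|->10, |3|->4.5, |3|->4.5, |4|->6.5
Step 3: Attach original signs; sum ranks with positive sign and with negative sign.
W+ = 2.5 + 1 + 10 + 8 + 10 + 2.5 + 4.5 + 4.5 = 43
W- = 6.5 + 10 + 6.5 = 23
(Check: W+ + W- = 66 should equal n(n+1)/2 = 66.)
Step 4: Test statistic W = min(W+, W-) = 23.
Step 5: Ties in |d|, so use the tie-corrected normal approximation.
        E[W] = n(n+1)/4 = 11*12/4 = 33.
        Tie groups: |d|=2 (t=2), |d|=3 (t=2), |d|=4 (t=2), |d|=7 (t=3); sum(t^3 - t) = 42.
        Var[W] = n(n+1)(2n+1)/24 - sum(t^3-t)/48 = 3036/24 - 42/48 = 125.625.
        z = (W - E[W]) / sqrt(Var[W]) = (23 - 33) / 11.2083 = -0.8922.
        Two-sided p = 2*Phi(z) = 0.372286.
Step 6: alpha = 0.05. fail to reject H0.

W+ = 43, W- = 23, W = min = 23, p = 0.372286, fail to reject H0.


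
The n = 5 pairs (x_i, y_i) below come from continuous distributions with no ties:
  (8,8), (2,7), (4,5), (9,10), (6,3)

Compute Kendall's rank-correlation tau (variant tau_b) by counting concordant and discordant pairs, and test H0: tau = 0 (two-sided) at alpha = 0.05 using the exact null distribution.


Step 1: Enumerate the 10 unordered pairs (i,j) with i<j and classify each by sign(x_j-x_i) * sign(y_j-y_i).
  (1,2):dx=-6,dy=-1->C; (1,3):dx=-4,dy=-3->C; (1,4):dx=+1,dy=+2->C; (1,5):dx=-2,dy=-5->C
  (2,3):dx=+2,dy=-2->D; (2,4):dx=+7,dy=+3->C; (2,5):dx=+4,dy=-4->D; (3,4):dx=+5,dy=+5->C
  (3,5):dx=+2,dy=-2->D; (4,5):dx=-3,dy=-7->C
Step 2: C = 7, D = 3, total pairs = 10.
Step 3: tau = (C - D)/(n(n-1)/2) = (7 - 3)/10 = 0.400000.
Step 4: Exact two-sided p-value (enumerate n! = 120 permutations of y under H0): p = 0.483333.
Step 5: alpha = 0.05. fail to reject H0.

tau_b = 0.4000 (C=7, D=3), p = 0.483333, fail to reject H0.
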